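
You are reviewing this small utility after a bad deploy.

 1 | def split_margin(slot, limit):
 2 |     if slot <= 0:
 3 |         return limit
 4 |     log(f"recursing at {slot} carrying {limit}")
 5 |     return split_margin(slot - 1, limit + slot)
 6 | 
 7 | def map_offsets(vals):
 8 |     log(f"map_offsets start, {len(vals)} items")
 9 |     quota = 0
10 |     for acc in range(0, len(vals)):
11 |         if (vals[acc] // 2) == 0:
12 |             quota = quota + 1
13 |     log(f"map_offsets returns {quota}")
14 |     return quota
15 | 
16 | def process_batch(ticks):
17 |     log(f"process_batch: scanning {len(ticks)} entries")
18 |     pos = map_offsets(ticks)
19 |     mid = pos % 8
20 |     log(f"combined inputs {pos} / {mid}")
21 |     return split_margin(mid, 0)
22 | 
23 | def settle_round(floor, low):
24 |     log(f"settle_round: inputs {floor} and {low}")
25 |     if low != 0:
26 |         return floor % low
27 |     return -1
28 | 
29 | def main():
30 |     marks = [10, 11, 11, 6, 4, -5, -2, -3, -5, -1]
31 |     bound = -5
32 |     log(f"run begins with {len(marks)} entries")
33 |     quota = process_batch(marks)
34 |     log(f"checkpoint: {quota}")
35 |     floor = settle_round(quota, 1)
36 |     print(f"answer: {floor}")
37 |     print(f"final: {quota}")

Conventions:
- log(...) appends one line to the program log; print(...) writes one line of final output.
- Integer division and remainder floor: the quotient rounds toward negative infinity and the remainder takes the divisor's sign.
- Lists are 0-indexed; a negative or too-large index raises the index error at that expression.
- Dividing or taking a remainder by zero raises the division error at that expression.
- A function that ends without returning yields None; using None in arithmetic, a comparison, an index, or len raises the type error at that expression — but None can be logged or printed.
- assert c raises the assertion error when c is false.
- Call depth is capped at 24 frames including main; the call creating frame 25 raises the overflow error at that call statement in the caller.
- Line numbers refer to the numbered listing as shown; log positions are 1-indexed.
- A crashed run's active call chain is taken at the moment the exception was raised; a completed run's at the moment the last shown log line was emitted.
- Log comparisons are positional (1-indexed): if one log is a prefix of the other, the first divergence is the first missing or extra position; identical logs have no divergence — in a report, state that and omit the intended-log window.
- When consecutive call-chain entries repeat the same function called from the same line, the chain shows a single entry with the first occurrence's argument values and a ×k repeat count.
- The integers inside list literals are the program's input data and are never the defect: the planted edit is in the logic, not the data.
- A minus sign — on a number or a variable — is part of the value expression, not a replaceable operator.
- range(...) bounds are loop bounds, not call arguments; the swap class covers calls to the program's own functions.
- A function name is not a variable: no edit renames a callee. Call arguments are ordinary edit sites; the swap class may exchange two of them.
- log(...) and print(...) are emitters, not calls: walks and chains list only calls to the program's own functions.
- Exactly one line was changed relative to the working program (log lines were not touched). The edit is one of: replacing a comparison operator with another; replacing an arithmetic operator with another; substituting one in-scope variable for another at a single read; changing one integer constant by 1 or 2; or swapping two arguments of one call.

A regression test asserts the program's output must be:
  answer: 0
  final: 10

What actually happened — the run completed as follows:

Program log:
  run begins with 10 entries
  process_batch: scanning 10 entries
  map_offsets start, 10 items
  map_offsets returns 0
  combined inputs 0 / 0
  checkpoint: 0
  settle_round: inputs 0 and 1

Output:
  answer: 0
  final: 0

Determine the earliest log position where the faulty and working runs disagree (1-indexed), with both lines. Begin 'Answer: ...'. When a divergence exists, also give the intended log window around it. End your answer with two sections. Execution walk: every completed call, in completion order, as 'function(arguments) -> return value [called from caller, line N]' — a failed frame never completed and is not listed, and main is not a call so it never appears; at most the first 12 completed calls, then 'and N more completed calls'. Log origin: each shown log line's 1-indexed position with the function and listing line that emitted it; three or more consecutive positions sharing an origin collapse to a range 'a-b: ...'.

Answer: position 4 — shown 'map_offsets returns 0', intended 'map_offsets returns 4'.
Intended log window:
  2: process_batch: scanning 10 entries
  3: map_offsets start, 10 items
  4: map_offsets returns 4
  5: combined inputs 4 / 4
Execution walk:
  map_offsets([10, 11, 11, 6, 4, -5, -2, -3, -5, -1]) -> 0  [called from process_batch, line 18]
  split_margin(0, 0) -> 0  [called from process_batch, line 21]
  process_batch([10, 11, 11, 6, 4, -5, -2, -3, -5, -1]) -> 0  [called from main, line 33]
  settle_round(0, 1) -> 0  [called from main, line 35]
Log origin:
  1: from main, line 32
  2: from process_batch, line 17
  3: from map_offsets, line 8
  4: from map_offsets, line 13
  5: from process_batch, line 20
  6: from main, line 34
  7: from settle_round, line 24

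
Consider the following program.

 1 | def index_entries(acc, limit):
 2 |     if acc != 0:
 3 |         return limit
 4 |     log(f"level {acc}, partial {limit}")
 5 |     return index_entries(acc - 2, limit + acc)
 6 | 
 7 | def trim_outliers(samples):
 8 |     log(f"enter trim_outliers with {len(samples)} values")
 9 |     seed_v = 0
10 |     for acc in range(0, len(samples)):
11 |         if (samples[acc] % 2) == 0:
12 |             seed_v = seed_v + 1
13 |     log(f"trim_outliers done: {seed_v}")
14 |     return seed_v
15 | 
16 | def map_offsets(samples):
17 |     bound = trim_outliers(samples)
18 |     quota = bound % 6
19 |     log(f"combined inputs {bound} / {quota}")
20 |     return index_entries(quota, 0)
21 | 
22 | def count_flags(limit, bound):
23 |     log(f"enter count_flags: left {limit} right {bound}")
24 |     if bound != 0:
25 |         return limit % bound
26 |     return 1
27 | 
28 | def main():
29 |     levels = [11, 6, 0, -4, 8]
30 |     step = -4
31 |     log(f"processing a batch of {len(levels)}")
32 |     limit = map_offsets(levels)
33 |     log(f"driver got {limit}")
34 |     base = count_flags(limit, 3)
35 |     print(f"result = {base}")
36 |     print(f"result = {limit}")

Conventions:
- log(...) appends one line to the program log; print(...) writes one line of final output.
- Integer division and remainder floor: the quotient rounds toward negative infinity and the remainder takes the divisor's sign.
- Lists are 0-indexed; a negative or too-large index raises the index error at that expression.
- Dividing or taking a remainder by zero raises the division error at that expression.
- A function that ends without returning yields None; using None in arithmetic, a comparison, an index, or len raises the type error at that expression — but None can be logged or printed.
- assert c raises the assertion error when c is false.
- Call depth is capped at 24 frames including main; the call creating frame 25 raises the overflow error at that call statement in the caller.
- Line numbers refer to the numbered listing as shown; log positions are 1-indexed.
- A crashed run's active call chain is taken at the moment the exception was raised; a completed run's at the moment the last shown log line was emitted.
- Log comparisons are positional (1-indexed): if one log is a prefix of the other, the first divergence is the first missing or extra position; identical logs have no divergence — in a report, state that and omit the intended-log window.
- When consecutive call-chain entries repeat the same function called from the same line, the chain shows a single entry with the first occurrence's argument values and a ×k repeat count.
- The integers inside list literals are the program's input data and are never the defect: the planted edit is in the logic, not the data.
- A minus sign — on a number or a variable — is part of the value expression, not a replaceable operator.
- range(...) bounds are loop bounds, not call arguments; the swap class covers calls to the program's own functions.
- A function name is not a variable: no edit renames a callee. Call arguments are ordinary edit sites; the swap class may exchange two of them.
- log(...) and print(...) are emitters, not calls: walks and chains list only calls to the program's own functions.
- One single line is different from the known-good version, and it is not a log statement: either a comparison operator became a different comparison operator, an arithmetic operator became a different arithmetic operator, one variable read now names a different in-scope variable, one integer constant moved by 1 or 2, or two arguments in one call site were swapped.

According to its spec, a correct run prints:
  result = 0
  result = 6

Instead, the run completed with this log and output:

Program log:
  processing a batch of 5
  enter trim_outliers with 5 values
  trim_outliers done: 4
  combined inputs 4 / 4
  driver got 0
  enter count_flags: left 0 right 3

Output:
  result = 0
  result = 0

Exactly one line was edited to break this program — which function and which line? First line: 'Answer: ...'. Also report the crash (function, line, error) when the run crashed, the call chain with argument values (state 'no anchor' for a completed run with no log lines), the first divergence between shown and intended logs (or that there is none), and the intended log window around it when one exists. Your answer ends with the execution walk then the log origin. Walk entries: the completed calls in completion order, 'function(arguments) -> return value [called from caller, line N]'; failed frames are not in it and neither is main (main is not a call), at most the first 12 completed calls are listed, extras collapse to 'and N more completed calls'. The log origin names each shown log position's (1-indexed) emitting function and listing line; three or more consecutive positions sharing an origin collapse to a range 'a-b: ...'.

Answer: the defect is in index_entries at line 2.
Key fact: Log line 5 is where behavior first shows: 'driver got 0' appears instead of 'level 4, partial 0'.
Call chain: main -> count_flags(0, 3) (called at line 34).
First divergence: position 5 — the shown line 'driver got 0' should read 'level 4, partial 0'.
Intended log window:
  3: trim_outliers done: 4
  4: combined inputs 4 / 4
  5: level 4, partial 0
  6: level 2, partial 4
Execution walk:
  trim_outliers([11, 6, 0, -4, 8]) -> 4  [called from map_offsets, line 17]
  index_entries(4, 0) -> 0  [called from map_offsets, line 20]
  map_offsets([11, 6, 0, -4, 8]) -> 0  [called from main, line 32]
  count_flags(0, 3) -> 0  [called from main, line 34]
Log origin:
  1: emitted by main (line 31)
  2: emitted by trim_outliers (line 8)
  3: emitted by trim_outliers (line 13)
  4: emitted by map_offsets (line 19)
  5: emitted by main (line 33)
  6: emitted by count_flags (line 23)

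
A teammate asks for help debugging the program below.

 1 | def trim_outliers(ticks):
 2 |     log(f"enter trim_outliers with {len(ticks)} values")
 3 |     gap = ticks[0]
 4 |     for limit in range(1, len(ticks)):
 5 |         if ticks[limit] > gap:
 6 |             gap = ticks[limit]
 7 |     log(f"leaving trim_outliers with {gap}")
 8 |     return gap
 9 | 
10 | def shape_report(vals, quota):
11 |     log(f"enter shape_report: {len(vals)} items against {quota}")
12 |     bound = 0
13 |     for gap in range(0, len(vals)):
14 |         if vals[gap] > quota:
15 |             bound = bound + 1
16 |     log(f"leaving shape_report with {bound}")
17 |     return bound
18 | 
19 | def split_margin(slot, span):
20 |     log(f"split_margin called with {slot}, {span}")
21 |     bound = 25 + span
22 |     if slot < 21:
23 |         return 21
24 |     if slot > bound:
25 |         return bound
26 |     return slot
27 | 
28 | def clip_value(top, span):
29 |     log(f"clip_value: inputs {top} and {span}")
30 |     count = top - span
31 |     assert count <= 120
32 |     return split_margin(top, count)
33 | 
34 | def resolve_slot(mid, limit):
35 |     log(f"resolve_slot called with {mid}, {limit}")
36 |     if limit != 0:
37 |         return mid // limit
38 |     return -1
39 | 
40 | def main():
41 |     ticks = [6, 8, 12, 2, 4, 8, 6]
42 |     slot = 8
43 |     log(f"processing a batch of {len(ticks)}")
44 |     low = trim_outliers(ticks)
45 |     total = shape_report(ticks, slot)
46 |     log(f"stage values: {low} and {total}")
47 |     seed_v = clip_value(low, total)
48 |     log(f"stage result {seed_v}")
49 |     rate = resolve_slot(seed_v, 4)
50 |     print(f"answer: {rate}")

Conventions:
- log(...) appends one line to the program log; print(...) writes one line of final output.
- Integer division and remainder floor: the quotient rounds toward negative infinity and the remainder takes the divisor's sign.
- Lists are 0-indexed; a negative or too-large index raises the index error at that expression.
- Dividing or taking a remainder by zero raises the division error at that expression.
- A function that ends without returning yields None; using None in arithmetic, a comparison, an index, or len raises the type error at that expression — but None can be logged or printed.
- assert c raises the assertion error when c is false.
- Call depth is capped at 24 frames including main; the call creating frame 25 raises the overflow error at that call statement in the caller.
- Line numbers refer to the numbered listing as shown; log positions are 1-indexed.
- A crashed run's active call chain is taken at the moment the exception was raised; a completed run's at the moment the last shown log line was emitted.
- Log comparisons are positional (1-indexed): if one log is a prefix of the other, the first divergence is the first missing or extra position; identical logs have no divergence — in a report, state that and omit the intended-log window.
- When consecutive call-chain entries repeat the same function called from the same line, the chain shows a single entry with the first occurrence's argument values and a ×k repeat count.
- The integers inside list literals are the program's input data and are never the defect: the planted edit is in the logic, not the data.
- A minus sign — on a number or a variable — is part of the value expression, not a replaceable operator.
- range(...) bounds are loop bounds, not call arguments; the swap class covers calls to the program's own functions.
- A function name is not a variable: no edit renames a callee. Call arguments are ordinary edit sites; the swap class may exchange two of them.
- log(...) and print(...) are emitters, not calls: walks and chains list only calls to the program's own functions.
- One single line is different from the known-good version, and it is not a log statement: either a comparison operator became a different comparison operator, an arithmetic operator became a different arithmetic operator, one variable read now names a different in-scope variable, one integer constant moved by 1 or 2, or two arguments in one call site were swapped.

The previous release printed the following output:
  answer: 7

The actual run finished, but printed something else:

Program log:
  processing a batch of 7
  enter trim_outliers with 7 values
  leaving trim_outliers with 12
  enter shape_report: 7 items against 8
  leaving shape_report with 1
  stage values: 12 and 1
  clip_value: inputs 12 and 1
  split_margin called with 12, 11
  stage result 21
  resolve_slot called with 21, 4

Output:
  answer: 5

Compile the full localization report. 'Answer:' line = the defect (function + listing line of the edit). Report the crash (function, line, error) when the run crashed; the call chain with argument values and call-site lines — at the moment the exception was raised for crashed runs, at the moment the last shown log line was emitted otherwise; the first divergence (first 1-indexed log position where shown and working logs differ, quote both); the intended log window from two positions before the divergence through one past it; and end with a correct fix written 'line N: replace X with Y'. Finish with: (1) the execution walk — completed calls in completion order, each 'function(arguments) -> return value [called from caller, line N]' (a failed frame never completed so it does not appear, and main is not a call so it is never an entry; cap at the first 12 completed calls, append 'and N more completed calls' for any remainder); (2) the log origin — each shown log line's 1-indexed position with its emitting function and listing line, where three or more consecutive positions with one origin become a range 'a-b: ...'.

Answer: the defect is in main at line 49.
Core observation: At log position 10 the runs split — shown 'resolve_slot called with 21, 4', but the working version logs 'resolve_slot called with 21, 3'.
Call chain: main -> resolve_slot(21, 4) (called at line 49).
First divergence: position 10 — the shown line 'resolve_slot called with 21, 4' should read 'resolve_slot called with 21, 3'.
Intended log window:
  8: split_margin called with 12, 11
  9: stage result 21
  10: resolve_slot called with 21, 3
Execution walk:
  trim_outliers([6, 8, 12, 2, 4, 8, 6]) -> 12  [called from main, line 44]
  shape_report([6, 8, 12, 2, 4, 8, 6], 8) -> 1  [called from main, line 45]
  split_margin(12, 11) -> 21  [called from clip_value, line 32]
  clip_value(12, 1) -> 21  [called from main, line 47]
  resolve_slot(21, 4) -> 5  [called from main, line 49]
Log origin:
  1: emitted by main (line 43)
  2: emitted by trim_outliers (line 2)
  3: emitted by trim_outliers (line 7)
  4: emitted by shape_report (line 11)
  5: emitted by shape_report (line 16)
  6: emitted by main (line 46)
  7: emitted by clip_value (line 29)
  8: emitted by split_margin (line 20)
  9: emitted by main (line 48)
  10: emitted by resolve_slot (line 35)
A correct fix: line 49: replace `4` with `3`.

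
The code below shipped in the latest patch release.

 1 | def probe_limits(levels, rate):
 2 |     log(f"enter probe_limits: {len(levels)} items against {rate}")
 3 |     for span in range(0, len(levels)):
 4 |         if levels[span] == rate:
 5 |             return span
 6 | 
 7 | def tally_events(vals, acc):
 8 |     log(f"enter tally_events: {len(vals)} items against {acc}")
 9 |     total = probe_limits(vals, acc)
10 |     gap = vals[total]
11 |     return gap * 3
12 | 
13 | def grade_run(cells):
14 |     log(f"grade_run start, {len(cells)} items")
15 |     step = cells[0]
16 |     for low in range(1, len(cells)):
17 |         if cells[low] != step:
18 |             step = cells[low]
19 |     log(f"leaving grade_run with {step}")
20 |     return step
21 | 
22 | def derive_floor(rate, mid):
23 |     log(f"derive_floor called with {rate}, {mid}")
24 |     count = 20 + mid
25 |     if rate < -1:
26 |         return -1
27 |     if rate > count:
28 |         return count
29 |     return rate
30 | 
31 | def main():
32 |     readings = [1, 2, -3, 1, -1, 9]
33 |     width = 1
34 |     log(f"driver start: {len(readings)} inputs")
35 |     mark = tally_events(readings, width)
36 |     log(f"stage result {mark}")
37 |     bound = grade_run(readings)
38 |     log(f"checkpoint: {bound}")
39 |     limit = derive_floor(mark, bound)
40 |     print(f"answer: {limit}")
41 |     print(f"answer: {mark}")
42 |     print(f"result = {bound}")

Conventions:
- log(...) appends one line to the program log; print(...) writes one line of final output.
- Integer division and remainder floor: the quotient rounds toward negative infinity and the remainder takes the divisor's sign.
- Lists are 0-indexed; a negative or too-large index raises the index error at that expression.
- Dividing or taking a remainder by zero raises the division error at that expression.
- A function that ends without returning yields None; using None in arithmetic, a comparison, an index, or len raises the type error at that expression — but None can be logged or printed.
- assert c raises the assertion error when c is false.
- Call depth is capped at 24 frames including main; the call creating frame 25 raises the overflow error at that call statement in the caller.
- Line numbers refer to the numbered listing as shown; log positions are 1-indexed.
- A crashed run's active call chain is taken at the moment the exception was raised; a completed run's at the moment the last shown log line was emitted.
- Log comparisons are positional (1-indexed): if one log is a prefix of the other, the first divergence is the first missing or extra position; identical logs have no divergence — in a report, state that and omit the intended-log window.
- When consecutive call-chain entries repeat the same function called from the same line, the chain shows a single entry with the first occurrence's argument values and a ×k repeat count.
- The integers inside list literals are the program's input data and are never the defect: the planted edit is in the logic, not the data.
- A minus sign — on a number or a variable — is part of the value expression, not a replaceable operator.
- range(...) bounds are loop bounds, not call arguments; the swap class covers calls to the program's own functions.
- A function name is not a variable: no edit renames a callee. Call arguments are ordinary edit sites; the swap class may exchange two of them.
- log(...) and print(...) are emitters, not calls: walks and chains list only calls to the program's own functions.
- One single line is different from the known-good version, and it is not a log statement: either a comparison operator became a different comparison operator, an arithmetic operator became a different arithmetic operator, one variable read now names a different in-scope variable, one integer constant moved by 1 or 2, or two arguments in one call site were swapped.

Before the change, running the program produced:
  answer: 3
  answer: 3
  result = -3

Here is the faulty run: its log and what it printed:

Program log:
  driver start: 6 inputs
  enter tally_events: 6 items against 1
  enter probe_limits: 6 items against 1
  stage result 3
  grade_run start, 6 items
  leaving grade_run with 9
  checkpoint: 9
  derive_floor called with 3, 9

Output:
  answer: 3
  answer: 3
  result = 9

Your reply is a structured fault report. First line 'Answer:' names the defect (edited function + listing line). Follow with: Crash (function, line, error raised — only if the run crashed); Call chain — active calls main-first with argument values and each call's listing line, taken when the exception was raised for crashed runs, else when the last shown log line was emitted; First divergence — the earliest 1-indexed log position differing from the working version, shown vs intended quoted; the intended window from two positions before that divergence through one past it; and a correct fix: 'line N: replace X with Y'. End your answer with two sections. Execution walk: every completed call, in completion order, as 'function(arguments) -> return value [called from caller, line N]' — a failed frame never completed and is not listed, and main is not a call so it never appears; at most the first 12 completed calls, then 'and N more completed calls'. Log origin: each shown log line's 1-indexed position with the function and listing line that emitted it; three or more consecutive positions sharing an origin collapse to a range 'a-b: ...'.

Answer: the defect is in grade_run at line 17.
Core observation: The earliest visible damage is log position 6 — 'leaving grade_run with 9' rather than the intended 'leaving grade_run with -3'.
Call chain: main -> derive_floor(3, 9) (called at line 39).
First divergence: position 6; shown 'leaving grade_run with 9' vs intended 'leaving grade_run with -3'.
Intended log window:
  4: stage result 3
  5: grade_run start, 6 items
  6: leaving grade_run with -3
  7: checkpoint: -3
Execution walk:
  probe_limits([1, 2, -3, 1, -1, 9], 1) -> 0  [called from tally_events, line 9]
  tally_events([1, 2, -3, 1, -1, 9], 1) -> 3  [called from main, line 35]
  grade_run([1, 2, -3, 1, -1, 9]) -> 9  [called from main, line 37]
  derive_floor(3, 9) -> 3  [called from main, line 39]
Log origins:
  1 — main, line 34
  2 — tally_events, line 8
  3 — probe_limits, line 2
  4 — main, line 36
  5 — grade_run, line 14
  6 — grade_run, line 19
  7 — main, line 38
  8 — derive_floor, line 23
A correct fix: line 17: replace `!=` with `<`.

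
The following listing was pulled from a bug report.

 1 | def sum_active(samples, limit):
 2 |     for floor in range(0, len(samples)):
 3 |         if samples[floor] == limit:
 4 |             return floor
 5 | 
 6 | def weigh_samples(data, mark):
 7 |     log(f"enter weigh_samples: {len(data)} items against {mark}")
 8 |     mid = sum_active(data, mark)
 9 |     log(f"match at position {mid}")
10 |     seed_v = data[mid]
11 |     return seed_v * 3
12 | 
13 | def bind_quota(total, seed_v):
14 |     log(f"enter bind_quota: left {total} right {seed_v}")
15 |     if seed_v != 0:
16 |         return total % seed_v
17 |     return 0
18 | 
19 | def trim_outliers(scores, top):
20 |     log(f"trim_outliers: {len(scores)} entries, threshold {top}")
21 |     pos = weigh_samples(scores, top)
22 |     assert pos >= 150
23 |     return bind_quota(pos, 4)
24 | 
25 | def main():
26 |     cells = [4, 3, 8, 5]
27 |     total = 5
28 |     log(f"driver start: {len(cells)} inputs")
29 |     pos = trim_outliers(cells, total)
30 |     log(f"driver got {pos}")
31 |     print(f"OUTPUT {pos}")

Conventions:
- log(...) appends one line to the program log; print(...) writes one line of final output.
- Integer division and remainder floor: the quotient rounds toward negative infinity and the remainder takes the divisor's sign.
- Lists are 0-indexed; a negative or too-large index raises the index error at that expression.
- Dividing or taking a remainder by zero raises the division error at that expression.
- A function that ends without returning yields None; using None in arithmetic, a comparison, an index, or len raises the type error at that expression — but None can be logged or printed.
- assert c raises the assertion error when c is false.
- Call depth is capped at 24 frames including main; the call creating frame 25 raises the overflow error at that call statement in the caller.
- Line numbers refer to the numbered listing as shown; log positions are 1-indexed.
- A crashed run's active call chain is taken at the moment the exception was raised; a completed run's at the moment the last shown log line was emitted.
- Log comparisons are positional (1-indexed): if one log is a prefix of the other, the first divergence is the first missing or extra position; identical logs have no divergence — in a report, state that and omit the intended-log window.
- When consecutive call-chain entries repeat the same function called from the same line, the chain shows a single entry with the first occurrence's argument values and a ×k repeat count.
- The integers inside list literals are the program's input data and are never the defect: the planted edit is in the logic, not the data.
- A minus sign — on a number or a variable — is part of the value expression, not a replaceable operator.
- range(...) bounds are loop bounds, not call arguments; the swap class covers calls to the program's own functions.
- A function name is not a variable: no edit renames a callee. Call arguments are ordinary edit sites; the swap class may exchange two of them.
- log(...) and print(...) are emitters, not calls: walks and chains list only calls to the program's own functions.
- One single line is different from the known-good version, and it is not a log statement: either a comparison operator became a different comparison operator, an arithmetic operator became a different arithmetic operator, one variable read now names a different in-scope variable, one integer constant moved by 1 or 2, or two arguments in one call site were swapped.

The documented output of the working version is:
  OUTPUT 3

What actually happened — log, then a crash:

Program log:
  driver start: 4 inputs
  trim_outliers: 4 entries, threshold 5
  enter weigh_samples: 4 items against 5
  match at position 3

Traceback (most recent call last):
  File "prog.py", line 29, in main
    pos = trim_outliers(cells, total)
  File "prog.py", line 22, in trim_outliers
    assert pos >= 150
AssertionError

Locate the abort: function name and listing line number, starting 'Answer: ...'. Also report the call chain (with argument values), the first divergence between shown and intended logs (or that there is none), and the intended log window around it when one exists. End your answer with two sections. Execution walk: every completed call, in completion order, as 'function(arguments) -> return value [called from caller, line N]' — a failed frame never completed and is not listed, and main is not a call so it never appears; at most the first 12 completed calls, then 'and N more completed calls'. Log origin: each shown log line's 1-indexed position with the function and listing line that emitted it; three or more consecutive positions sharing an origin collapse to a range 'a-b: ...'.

Answer: the error was raised in trim_outliers, line 22.
Core observation: The log ends early — 4 lines, where the working version next logs 'enter bind_quota: left 15 right 4'.
Call chain: main -> trim_outliers([4, 3, 8, 5], 5) (called at line 29).
First divergence: position 5; the shown log stops at 4 lines while the working version next logs 'enter bind_quota: left 15 right 4'.
Intended log window:
  3: enter weigh_samples: 4 items against 5
  4: match at position 3
  5: enter bind_quota: left 15 right 4
  6: driver got 3
Execution walk:
  sum_active([4, 3, 8, 5], 5) -> 3  [called from weigh_samples, line 8]
  weigh_samples([4, 3, 8, 5], 5) -> 15  [called from trim_outliers, line 21]
Origin of each log line:
  1 — main, line 28
  2 — trim_outliers, line 20
  3 — weigh_samples, line 7
  4 — weigh_samples, line 9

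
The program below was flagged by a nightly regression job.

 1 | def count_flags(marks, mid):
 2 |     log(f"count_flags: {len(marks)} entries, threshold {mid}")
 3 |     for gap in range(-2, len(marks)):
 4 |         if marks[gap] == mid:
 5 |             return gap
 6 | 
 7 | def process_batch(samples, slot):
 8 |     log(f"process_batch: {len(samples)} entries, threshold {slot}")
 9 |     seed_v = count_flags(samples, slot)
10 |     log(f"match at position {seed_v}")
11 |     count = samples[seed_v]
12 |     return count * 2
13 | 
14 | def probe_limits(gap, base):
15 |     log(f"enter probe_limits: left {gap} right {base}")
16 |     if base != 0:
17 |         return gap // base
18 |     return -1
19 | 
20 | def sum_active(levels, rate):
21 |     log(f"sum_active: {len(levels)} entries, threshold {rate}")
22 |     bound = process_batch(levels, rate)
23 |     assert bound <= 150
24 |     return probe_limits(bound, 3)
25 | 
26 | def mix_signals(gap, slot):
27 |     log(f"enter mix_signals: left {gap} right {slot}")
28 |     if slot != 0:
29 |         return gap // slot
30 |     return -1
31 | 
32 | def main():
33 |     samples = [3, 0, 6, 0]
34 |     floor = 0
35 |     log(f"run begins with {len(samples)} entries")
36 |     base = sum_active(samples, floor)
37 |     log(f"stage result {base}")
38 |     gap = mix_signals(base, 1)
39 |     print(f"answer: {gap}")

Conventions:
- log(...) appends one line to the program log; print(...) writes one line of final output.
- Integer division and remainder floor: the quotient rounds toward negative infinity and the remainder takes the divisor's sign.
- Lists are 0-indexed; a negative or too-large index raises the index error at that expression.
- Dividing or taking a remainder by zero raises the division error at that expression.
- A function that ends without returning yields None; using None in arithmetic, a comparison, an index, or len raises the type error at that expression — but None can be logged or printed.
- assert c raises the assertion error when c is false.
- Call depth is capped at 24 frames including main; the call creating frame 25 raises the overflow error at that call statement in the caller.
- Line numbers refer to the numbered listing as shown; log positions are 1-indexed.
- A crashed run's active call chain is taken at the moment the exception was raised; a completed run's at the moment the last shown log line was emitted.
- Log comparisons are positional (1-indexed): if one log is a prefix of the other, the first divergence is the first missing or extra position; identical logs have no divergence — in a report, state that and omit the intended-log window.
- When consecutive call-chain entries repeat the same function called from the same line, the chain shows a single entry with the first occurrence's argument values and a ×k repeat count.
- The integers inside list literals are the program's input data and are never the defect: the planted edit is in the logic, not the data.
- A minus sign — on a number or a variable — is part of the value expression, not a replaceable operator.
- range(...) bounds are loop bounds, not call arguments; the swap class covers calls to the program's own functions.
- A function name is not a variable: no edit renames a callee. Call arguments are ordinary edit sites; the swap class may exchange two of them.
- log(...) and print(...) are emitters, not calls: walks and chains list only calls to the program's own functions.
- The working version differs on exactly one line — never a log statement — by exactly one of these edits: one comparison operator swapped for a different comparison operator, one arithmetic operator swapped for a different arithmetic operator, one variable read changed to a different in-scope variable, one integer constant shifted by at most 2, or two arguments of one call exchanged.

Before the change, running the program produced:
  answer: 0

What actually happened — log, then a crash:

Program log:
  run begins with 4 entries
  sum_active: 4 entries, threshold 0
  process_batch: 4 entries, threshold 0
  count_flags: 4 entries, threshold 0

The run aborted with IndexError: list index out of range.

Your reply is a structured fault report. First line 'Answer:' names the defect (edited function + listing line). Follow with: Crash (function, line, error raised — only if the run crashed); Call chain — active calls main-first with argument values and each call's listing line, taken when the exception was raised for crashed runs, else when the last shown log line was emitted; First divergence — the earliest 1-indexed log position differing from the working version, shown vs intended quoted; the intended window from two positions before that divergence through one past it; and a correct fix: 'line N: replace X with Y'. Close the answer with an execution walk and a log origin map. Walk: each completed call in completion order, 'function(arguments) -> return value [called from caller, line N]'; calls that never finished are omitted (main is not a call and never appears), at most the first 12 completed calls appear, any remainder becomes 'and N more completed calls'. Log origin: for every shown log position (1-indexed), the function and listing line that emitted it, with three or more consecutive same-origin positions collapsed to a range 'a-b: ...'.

Answer: the defect is in count_flags at line 3.
Key fact: Only 4 log lines were emitted before the run died; the intended continuation was 'match at position 1'.
Crash: count_flags, line 4, IndexError.
Call chain: main -> sum_active([3, 0, 6, 0], 0) (called at line 36) -> process_batch([3, 0, 6, 0], 0) (called at line 22) -> count_flags([3, 0, 6, 0], 0) (called at line 9).
First divergence: position 5 — after 4 matching lines the faulty run goes silent; intended next line 'match at position 1'.
Intended log window:
  3: process_batch: 4 entries, threshold 0
  4: count_flags: 4 entries, threshold 0
  5: match at position 1
  6: enter probe_limits: left 0 right 3
Execution walk:
  (no call completed)
Origin of each log line:
  1: emitted by main (line 35)
  2: emitted by sum_active (line 21)
  3: emitted by process_batch (line 8)
  4: emitted by count_flags (line 2)
A correct fix: line 3: replace `-2` with `0`.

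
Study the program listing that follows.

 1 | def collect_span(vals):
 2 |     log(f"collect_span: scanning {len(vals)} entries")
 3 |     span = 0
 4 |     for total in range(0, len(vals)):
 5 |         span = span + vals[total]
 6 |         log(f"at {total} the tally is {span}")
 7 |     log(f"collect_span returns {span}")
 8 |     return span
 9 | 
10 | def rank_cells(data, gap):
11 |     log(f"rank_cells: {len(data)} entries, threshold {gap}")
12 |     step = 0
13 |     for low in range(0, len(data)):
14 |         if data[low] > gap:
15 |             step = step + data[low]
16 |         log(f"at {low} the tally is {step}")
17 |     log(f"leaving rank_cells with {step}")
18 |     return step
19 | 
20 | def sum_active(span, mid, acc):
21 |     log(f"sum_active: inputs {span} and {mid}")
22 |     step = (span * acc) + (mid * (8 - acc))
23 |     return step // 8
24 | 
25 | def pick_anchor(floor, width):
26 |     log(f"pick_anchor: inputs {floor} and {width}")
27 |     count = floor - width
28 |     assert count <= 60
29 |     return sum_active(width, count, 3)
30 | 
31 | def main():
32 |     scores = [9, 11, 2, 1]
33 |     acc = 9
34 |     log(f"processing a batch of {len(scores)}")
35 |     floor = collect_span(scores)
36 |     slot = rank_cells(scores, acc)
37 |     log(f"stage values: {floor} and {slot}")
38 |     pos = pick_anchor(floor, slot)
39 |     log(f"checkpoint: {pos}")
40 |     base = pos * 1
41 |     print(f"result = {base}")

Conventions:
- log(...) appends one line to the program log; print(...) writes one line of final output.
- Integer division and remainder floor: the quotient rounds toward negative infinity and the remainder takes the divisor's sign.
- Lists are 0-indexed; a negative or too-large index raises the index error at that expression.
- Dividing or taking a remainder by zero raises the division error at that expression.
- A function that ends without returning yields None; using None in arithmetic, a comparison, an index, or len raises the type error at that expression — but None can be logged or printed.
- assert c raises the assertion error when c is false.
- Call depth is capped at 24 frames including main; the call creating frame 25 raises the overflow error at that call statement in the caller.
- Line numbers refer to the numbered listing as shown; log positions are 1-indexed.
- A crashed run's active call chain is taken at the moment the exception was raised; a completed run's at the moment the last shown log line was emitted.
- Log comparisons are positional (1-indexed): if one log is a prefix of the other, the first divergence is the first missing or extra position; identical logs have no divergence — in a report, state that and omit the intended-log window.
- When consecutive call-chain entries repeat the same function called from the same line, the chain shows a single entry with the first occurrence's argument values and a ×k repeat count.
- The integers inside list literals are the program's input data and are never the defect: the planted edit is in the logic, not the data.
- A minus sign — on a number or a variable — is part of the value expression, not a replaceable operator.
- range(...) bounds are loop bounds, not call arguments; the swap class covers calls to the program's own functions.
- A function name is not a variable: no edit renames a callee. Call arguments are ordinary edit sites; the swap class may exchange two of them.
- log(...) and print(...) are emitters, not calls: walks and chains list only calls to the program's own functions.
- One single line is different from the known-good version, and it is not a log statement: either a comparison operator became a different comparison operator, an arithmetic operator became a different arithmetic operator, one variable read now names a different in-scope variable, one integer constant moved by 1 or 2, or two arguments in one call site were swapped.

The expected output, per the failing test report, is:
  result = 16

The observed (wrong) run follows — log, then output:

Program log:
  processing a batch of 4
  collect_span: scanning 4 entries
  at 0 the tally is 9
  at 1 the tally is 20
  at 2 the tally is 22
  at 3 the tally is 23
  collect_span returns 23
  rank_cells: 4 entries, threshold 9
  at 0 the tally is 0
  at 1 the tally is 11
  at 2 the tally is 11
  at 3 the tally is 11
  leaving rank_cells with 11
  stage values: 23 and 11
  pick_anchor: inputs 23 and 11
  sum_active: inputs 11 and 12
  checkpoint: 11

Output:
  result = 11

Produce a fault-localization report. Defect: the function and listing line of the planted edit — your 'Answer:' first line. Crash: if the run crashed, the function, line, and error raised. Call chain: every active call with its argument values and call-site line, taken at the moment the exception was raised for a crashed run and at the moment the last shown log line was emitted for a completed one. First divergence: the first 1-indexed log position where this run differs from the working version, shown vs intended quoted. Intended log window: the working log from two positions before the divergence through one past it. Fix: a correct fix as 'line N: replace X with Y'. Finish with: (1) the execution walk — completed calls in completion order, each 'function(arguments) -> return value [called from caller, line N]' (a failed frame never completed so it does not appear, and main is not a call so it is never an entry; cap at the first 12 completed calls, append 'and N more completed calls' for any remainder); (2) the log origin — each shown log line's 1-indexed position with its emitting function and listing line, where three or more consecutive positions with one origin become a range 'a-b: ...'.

Answer: the defect is in pick_anchor at line 29.
The tell: The earliest visible damage is log position 16 — 'sum_active: inputs 11 and 12' rather than the intended 'sum_active: inputs 23 and 12'.
Call chain: main.
First divergence: position 16; shown 'sum_active: inputs 11 and 12' vs intended 'sum_active: inputs 23 and 12'.
Intended log window:
  14: stage values: 23 and 11
  15: pick_anchor: inputs 23 and 11
  16: sum_active: inputs 23 and 12
  17: checkpoint: 16
Execution walk:
  collect_span([9, 11, 2, 1]) -> 23  [called from main, line 35]
  rank_cells([9, 11, 2, 1], 9) -> 11  [called from main, line 36]
  sum_active(11, 12, 3) -> 11  [called from pick_anchor, line 29]
  pick_anchor(23, 11) -> 11  [called from main, line 38]
Log line origins:
  1 — main, line 34
  2 — collect_span, line 2
  3-6 — collect_span, line 6
  7 — collect_span, line 7
  8 — rank_cells, line 11
  9-12 — rank_cells, line 16
  13 — rank_cells, line 17
  14 — main, line 37
  15 — pick_anchor, line 26
  16 — sum_active, line 21
  17 — main, line 39
A correct fix: line 29: replace `width` with `floor`.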